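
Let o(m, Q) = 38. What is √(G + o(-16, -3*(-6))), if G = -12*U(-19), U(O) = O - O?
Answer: √38 ≈ 6.1644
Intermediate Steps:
U(O) = 0
G = 0 (G = -12*0 = 0)
√(G + o(-16, -3*(-6))) = √(0 + 38) = √38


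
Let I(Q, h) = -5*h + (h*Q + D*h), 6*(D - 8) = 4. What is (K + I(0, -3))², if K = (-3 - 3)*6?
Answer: 2209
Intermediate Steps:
D = 26/3 (D = 8 + (⅙)*4 = 8 + ⅔ = 26/3 ≈ 8.6667)
K = -36 (K = -6*6 = -36)
I(Q, h) = 11*h/3 + Q*h (I(Q, h) = -5*h + (h*Q + 26*h/3) = -5*h + (Q*h + 26*h/3) = -5*h + (26*h/3 + Q*h) = 11*h/3 + Q*h)
(K + I(0, -3))² = (-36 + (⅓)*(-3)*(11 + 3*0))² = (-36 + (⅓)*(-3)*(11 + 0))² = (-36 + (⅓)*(-3)*11)² = (-36 - 11)² = (-47)² = 2209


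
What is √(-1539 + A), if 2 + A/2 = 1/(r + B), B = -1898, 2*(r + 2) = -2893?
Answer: I*√69120638979/6693 ≈ 39.281*I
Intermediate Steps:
r = -2897/2 (r = -2 + (½)*(-2893) = -2 - 2893/2 = -2897/2 ≈ -1448.5)
A = -26776/6693 (A = -4 + 2/(-2897/2 - 1898) = -4 + 2/(-6693/2) = -4 + 2*(-2/6693) = -4 - 4/6693 = -26776/6693 ≈ -4.0006)
√(-1539 + A) = √(-1539 - 26776/6693) = √(-10327303/6693) = I*√69120638979/6693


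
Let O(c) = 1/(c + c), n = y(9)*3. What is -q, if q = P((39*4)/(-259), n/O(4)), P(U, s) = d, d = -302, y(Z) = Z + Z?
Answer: 302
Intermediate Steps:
y(Z) = 2*Z
n = 54 (n = (2*9)*3 = 18*3 = 54)
O(c) = 1/(2*c)
P(U, s) = -302
q = -302
-q = -1*(-302) = 302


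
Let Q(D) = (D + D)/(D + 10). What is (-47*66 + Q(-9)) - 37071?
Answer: -40191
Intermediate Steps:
Q(D) = 2*D/(10 + D) (Q(D) = (2*D)/(10 + D) = 2*D/(10 + D))
(-47*66 + Q(-9)) - 37071 = (-47*66 + 2*(-9)/(10 - 9)) - 37071 = (-3102 + 2*(-9)/1) - 37071 = (-3102 + 2*(-9)*1) - 37071 = (-3102 - 18) - 37071 = -3120 - 37071 = -40191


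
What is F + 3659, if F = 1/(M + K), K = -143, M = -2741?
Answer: 10552555/2884 ≈ 3659.0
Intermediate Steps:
F = -1/2884 (F = 1/(-2741 - 143) = 1/(-2884) = -1/2884 ≈ -0.00034674)
F + 3659 = -1/2884 + 3659 = 10552555/2884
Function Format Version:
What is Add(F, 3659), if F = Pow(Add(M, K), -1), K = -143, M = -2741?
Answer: Rational(10552555, 2884) ≈ 3659.0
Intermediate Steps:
F = Rational(-1, 2884) (F = Pow(Add(-2741, -143), -1) = Pow(-2884, -1) = Rational(-1, 2884) ≈ -0.00034674)
Add(F, 3659) = Add(Rational(-1, 2884), 3659) = Rational(10552555, 2884)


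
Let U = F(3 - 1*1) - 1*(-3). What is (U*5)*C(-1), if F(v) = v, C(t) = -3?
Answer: -75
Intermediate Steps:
U = 5 (U = (3 - 1*1) - 1*(-3) = (3 - 1) + 3 = 2 + 3 = 5)
(U*5)*C(-1) = (5*5)*(-3) = 25*(-3) = -75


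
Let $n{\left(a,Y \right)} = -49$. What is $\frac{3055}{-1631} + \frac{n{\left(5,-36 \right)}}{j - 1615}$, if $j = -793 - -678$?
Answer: $- \frac{5205231}{2821630} \approx -1.8448$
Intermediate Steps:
$j = -115$ ($j = -793 + 678 = -115$)
$\frac{3055}{-1631} + \frac{n{\left(5,-36 \right)}}{j - 1615} = \frac{3055}{-1631} - \frac{49}{-115 - 1615} = 3055 \left(- \frac{1}{1631}\right) - \frac{49}{-115 - 1615} = - \frac{3055}{1631} - \frac{49}{-1730} = - \frac{3055}{1631} - - \frac{49}{1730} = - \frac{3055}{1631} + \frac{49}{1730} = - \frac{5205231}{2821630}$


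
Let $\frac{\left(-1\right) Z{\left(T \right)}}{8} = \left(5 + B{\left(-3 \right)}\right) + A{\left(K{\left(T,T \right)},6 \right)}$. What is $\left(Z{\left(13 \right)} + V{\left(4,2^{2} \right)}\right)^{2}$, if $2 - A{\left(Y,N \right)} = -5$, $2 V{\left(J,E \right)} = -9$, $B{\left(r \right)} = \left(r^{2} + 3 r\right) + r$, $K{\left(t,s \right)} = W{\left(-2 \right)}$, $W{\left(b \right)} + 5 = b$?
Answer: $\frac{23409}{4} \approx 5852.3$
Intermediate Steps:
$W{\left(b \right)} = -5 + b$
$K{\left(t,s \right)} = -7$ ($K{\left(t,s \right)} = -5 - 2 = -7$)
$B{\left(r \right)} = r^{2} + 4 r$
$V{\left(J,E \right)} = - \frac{9}{2}$ ($V{\left(J,E \right)} = \frac{1}{2} \left(-9\right) = - \frac{9}{2}$)
$A{\left(Y,N \right)} = 7$ ($A{\left(Y,N \right)} = 2 - -5 = 2 + 5 = 7$)
$Z{\left(T \right)} = -72$ ($Z{\left(T \right)} = - 8 \left(\left(5 - 3 \left(4 - 3\right)\right) + 7\right) = - 8 \left(\left(5 - 3\right) + 7\right) = - 8 \left(2 + 7\right) = \left(-8\right) 9 = -72$)
$\left(Z{\left(13 \right)} + V{\left(4,2^{2} \right)}\right)^{2} = \left(-72 - \frac{9}{2}\right)^{2} = \left(- \frac{153}{2}\right)^{2} = \frac{23409}{4}$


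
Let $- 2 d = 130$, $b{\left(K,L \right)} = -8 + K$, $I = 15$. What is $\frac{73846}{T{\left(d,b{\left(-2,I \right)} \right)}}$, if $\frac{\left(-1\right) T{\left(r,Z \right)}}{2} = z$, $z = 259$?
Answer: $- \frac{36923}{259} \approx -142.56$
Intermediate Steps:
$d = -65$ ($d = \left(- \frac{1}{2}\right) 130 = -65$)
$T{\left(r,Z \right)} = -518$ ($T{\left(r,Z \right)} = \left(-2\right) 259 = -518$)
$\frac{73846}{T{\left(d,b{\left(-2,I \right)} \right)}} = \frac{73846}{-518} = 73846 \left(- \frac{1}{518}\right) = - \frac{36923}{259}$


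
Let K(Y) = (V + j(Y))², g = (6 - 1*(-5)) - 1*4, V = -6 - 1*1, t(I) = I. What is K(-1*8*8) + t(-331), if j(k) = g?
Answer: -331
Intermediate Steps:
V = -7 (V = -6 - 1 = -7)
g = 7 (g = (6 + 5) - 4 = 11 - 4 = 7)
j(k) = 7
K(Y) = 0 (K(Y) = (-7 + 7)² = 0² = 0)
K(-1*8*8) + t(-331) = 0 - 331 = -331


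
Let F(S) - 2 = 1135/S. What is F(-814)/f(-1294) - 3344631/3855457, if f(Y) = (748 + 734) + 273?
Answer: -4776138767369/5507790206490 ≈ -0.86716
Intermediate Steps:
F(S) = 2 + 1135/S
f(Y) = 1755 (f(Y) = 1482 + 273 = 1755)
F(-814)/f(-1294) - 3344631/3855457 = (2 + 1135/(-814))/1755 - 3344631/3855457 = (2 + 1135*(-1/814))*(1/1755) - 3344631*1/3855457 = (2 - 1135/814)*(1/1755) - 3344631/3855457 = (493/814)*(1/1755) - 3344631/3855457 = 493/1428570 - 3344631/3855457 = -4776138767369/5507790206490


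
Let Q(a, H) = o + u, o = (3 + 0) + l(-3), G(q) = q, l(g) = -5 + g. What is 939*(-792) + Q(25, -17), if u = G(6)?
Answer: -743687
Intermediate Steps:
u = 6
o = -5 (o = (3 + 0) + (-5 - 3) = 3 - 8 = -5)
Q(a, H) = 1 (Q(a, H) = -5 + 6 = 1)
939*(-792) + Q(25, -17) = 939*(-792) + 1 = -743688 + 1 = -743687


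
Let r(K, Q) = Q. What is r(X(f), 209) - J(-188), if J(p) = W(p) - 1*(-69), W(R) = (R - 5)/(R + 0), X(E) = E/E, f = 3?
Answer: 26127/188 ≈ 138.97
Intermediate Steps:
X(E) = 1
W(R) = (-5 + R)/R
J(p) = 69 + (-5 + p)/p (J(p) = (-5 + p)/p - 1*(-69) = (-5 + p)/p + 69 = 69 + (-5 + p)/p)
r(X(f), 209) - J(-188) = 209 - (70 - 5/(-188)) = 209 - (70 - 5*(-1/188)) = 209 - (70 + 5/188) = 209 - 1*13165/188 = 209 - 13165/188 = 26127/188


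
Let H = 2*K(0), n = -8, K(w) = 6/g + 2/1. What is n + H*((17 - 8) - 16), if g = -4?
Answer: -15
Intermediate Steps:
K(w) = 1/2 (K(w) = 6/(-4) + 2/1 = 6*(-1/4) + 2*1 = -3/2 + 2 = 1/2)
H = 1 (H = 2*(1/2) = 1)
n + H*((17 - 8) - 16) = -8 + 1*((17 - 8) - 16) = -8 + 1*(9 - 16) = -8 + 1*(-7) = -8 - 7 = -15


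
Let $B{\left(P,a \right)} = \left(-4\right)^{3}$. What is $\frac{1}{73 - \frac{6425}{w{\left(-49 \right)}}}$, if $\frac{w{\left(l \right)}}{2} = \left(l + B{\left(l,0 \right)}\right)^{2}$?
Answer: $\frac{25538}{1857849} \approx 0.013746$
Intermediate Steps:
$B{\left(P,a \right)} = -64$
$w{\left(l \right)} = 2 \left(-64 + l\right)^{2}$ ($w{\left(l \right)} = 2 \left(l - 64\right)^{2} = 2 \left(-64 + l\right)^{2}$)
$\frac{1}{73 - \frac{6425}{w{\left(-49 \right)}}} = \frac{1}{73 - \frac{6425}{2 \left(-64 - 49\right)^{2}}} = \frac{1}{73 - \frac{6425}{2 \left(-113\right)^{2}}} = \frac{1}{73 - \frac{6425}{2 \cdot 12769}} = \frac{1}{73 - \frac{6425}{25538}} = \frac{1}{\frac{1857849}{25538}} = \frac{25538}{1857849}$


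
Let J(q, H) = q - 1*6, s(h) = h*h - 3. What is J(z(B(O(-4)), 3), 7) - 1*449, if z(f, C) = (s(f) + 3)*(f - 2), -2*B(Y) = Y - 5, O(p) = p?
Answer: -3235/8 ≈ -404.38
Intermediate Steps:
B(Y) = 5/2 - Y/2 (B(Y) = -(Y - 5)/2 = -(-5 + Y)/2 = 5/2 - Y/2)
s(h) = -3 + h² (s(h) = h² - 3 = -3 + h²)
z(f, C) = f²*(-2 + f) (z(f, C) = ((-3 + f²) + 3)*(f - 2) = f²*(-2 + f))
J(q, H) = -6 + q (J(q, H) = q - 6 = -6 + q)
J(z(B(O(-4)), 3), 7) - 1*449 = (-6 + (5/2 - ½*(-4))²*(-2 + (5/2 - ½*(-4)))) - 1*449 = (-6 + (5/2 + 2)²*(-2 + (5/2 + 2))) - 449 = (-6 + (9/2)²*(-2 + 9/2)) - 449 = (-6 + (81/4)*(5/2)) - 449 = (-6 + 405/8) - 449 = 357/8 - 449 = -3235/8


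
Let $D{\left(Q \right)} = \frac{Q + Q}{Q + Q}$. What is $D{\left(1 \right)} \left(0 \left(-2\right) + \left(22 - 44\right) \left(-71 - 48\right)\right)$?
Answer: $2618$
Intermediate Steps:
$D{\left(Q \right)} = 1$ ($D{\left(Q \right)} = \frac{2 Q}{2 Q} = 2 Q \frac{1}{2 Q} = 1$)
$D{\left(1 \right)} \left(0 \left(-2\right) + \left(22 - 44\right) \left(-71 - 48\right)\right) = 1 \left(0 \left(-2\right) + \left(22 - 44\right) \left(-71 - 48\right)\right) = 1 \left(0 - -2618\right) = 1 \left(0 + 2618\right) = 1 \cdot 2618 = 2618$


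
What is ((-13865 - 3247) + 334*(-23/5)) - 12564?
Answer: -156062/5 ≈ -31212.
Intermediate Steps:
((-13865 - 3247) + 334*(-23/5)) - 12564 = (-17112 + 334*(-23*1/5)) - 12564 = (-17112 + 334*(-23/5)) - 12564 = (-17112 - 7682/5) - 12564 = -93242/5 - 12564 = -156062/5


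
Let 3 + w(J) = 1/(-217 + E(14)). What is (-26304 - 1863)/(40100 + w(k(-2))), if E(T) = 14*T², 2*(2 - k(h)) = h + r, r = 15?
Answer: -23726003/33775040 ≈ -0.70247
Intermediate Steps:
k(h) = -11/2 - h/2 (k(h) = 2 - (h + 15)/2 = 2 - (15 + h)/2 = 2 + (-15/2 - h/2) = -11/2 - h/2)
w(J) = -7580/2527 (w(J) = -3 + 1/(-217 + 14*14²) = -3 + 1/(-217 + 14*196) = -3 + 1/(-217 + 2744) = -3 + 1/2527 = -7580/2527)
(-26304 - 1863)/(40100 + w(k(-2))) = (-26304 - 1863)/(40100 - 7580/2527) = -28167/101325120/2527 = -28167*2527/101325120 = -23726003/33775040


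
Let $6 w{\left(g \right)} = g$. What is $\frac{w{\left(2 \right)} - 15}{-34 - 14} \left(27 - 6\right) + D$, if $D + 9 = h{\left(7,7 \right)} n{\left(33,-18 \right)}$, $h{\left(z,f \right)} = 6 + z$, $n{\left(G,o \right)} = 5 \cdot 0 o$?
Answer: $- \frac{31}{12} \approx -2.5833$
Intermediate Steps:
$w{\left(g \right)} = \frac{g}{6}$
$n{\left(G,o \right)} = 0$ ($n{\left(G,o \right)} = 0 o = 0$)
$D = -9$ ($D = -9 + \left(6 + 7\right) 0 = -9 + 13 \cdot 0 = -9 + 0 = -9$)
$\frac{w{\left(2 \right)} - 15}{-34 - 14} \left(27 - 6\right) + D = \frac{\frac{1}{6} \cdot 2 - 15}{-34 - 14} \left(27 - 6\right) - 9 = \frac{\frac{1}{3} - 15}{-48} \cdot 21 - 9 = \left(- \frac{44}{3}\right) \left(- \frac{1}{48}\right) 21 - 9 = \frac{11}{36} \cdot 21 - 9 = \frac{77}{12} - 9 = - \frac{31}{12}$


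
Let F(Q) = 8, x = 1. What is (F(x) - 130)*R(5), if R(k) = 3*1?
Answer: -366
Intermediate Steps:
R(k) = 3
(F(x) - 130)*R(5) = (8 - 130)*3 = -122*3 = -366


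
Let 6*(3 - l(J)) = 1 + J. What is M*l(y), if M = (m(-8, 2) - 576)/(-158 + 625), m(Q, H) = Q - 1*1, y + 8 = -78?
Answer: -20085/934 ≈ -21.504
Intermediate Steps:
y = -86 (y = -8 - 78 = -86)
m(Q, H) = -1 + Q (m(Q, H) = Q - 1 = -1 + Q)
l(J) = 17/6 - J/6 (l(J) = 3 - (1 + J)/6 = 3 + (-⅙ - J/6) = 17/6 - J/6)
M = -585/467 (M = ((-1 - 8) - 576)/(-158 + 625) = (-9 - 576)/467 = -585*1/467 = -585/467 ≈ -1.2527)
M*l(y) = -585*(17/6 - ⅙*(-86))/467 = -585*(17/6 + 43/3)/467 = -585/467*103/6 = -20085/934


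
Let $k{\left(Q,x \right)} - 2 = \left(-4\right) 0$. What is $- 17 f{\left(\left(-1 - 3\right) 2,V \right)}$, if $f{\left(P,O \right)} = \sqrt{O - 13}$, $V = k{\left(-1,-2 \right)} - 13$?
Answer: $- 34 i \sqrt{6} \approx - 83.283 i$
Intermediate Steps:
$k{\left(Q,x \right)} = 2$ ($k{\left(Q,x \right)} = 2 - 0 = 2 + 0 = 2$)
$V = -11$ ($V = 2 - 13 = -11$)
$f{\left(P,O \right)} = \sqrt{-13 + O}$
$- 17 f{\left(\left(-1 - 3\right) 2,V \right)} = - 17 \sqrt{-13 - 11} = - 17 \sqrt{-24} = - 17 \cdot 2 i \sqrt{6} = - 34 i \sqrt{6}$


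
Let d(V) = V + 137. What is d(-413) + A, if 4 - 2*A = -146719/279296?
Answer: -152907489/558592 ≈ -273.74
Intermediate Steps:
A = 1263903/558592 (A = 2 - (-146719)/(2*279296) = 2 - 1/2*(-146719/279296) = 2 + 146719/558592 = 1263903/558592 ≈ 2.2627)
d(V) = 137 + V
d(-413) + A = (137 - 413) + 1263903/558592 = -276 + 1263903/558592 = -152907489/558592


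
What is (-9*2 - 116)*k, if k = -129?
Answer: 17286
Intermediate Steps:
(-9*2 - 116)*k = (-9*2 - 116)*(-129) = (-18 - 116)*(-129) = -134*(-129) = 17286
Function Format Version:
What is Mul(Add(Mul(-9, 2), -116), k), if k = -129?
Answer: 17286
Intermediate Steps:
Mul(Add(Mul(-9, 2), -116), k) = Mul(Add(Mul(-9, 2), -116), -129) = Mul(Add(-18, -116), -129) = Mul(-134, -129) = 17286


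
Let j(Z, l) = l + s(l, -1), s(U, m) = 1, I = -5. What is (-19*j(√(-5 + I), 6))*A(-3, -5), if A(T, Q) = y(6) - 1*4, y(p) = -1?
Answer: 665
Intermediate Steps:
A(T, Q) = -5 (A(T, Q) = -1 - 1*4 = -1 - 4 = -5)
j(Z, l) = 1 + l (j(Z, l) = l + 1 = 1 + l)
(-19*j(√(-5 + I), 6))*A(-3, -5) = -19*(1 + 6)*(-5) = -19*7*(-5) = -133*(-5) = 665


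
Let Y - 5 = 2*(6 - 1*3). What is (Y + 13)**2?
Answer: 576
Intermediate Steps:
Y = 11 (Y = 5 + 2*(6 - 1*3) = 5 + 2*(6 - 3) = 5 + 2*3 = 5 + 6 = 11)
(Y + 13)**2 = (11 + 13)**2 = 24**2 = 576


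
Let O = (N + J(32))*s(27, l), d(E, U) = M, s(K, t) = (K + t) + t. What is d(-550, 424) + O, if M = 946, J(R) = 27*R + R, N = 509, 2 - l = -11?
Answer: 75411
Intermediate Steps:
l = 13 (l = 2 - 1*(-11) = 2 + 11 = 13)
J(R) = 28*R
s(K, t) = K + 2*t
d(E, U) = 946
O = 74465 (O = (509 + 28*32)*(27 + 2*13) = (509 + 896)*(27 + 26) = 1405*53 = 74465)
d(-550, 424) + O = 946 + 74465 = 75411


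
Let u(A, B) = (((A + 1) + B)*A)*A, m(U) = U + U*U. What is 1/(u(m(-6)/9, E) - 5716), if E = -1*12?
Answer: -27/156632 ≈ -0.00017238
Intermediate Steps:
m(U) = U + U**2
E = -12
u(A, B) = A**2*(1 + A + B) (u(A, B) = (((1 + A) + B)*A)*A = ((1 + A + B)*A)*A = (A*(1 + A + B))*A = A**2*(1 + A + B))
1/(u(m(-6)/9, E) - 5716) = 1/((-6*(1 - 6)/9)**2*(1 - 6*(1 - 6)/9 - 12) - 5716) = 1/((-6*(-5)*(1/9))**2*(1 - 6*(-5)*(1/9) - 12) - 5716) = 1/((30*(1/9))**2*(1 + 30*(1/9) - 12) - 5716) = 1/((10/3)**2*(1 + 10/3 - 12) - 5716) = 1/((100/9)*(-23/3) - 5716) = 1/(-2300/27 - 5716) = 1/(-156632/27) = -27/156632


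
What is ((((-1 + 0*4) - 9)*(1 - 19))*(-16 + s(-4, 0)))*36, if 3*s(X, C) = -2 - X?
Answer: -99360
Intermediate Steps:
s(X, C) = -2/3 - X/3 (s(X, C) = (-2 - X)/3 = -2/3 - X/3)
((((-1 + 0*4) - 9)*(1 - 19))*(-16 + s(-4, 0)))*36 = ((((-1 + 0*4) - 9)*(1 - 19))*(-16 + (-2/3 - 1/3*(-4))))*36 = ((((-1 + 0) - 9)*(-18))*(-16 + (-2/3 + 4/3)))*36 = (((-1 - 9)*(-18))*(-16 + 2/3))*36 = (-10*(-18)*(-46/3))*36 = (180*(-46/3))*36 = -2760*36 = -99360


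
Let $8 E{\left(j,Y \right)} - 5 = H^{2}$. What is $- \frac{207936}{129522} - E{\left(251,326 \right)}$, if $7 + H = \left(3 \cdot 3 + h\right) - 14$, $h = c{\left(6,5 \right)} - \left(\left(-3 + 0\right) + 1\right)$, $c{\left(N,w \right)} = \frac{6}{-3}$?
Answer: $- \frac{3493711}{172696} \approx -20.23$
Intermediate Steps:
$c{\left(N,w \right)} = -2$ ($c{\left(N,w \right)} = 6 \left(- \frac{1}{3}\right) = -2$)
$h = 0$ ($h = -2 - \left(\left(-3 + 0\right) + 1\right) = -2 - \left(-3 + 1\right) = -2 - -2 = -2 + 2 = 0$)
$H = -12$ ($H = -7 + \left(\left(3 \cdot 3 + 0\right) - 14\right) = -7 + \left(\left(9 + 0\right) - 14\right) = -7 + \left(9 - 14\right) = -7 - 5 = -12$)
$E{\left(j,Y \right)} = \frac{149}{8}$ ($E{\left(j,Y \right)} = \frac{5}{8} + \frac{\left(-12\right)^{2}}{8} = \frac{5}{8} + \frac{1}{8} \cdot 144 = \frac{5}{8} + 18 = \frac{149}{8}$)
$- \frac{207936}{129522} - E{\left(251,326 \right)} = - \frac{207936}{129522} - \frac{149}{8} = \left(-207936\right) \frac{1}{129522} - \frac{149}{8} = - \frac{34656}{21587} - \frac{149}{8} = - \frac{3493711}{172696}$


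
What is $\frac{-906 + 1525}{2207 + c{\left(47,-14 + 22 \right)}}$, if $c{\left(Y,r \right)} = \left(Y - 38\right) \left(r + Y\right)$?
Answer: $\frac{619}{2702} \approx 0.22909$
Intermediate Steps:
$c{\left(Y,r \right)} = \left(-38 + Y\right) \left(Y + r\right)$
$\frac{-906 + 1525}{2207 + c{\left(47,-14 + 22 \right)}} = \frac{-906 + 1525}{2207 + \left(47^{2} - 1786 - 38 \left(-14 + 22\right) + 47 \left(-14 + 22\right)\right)} = \frac{619}{2207 + \left(2209 - 1786 - 304 + 47 \cdot 8\right)} = \frac{619}{2207 + \left(2209 - 1786 - 304 + 376\right)} = \frac{619}{2207 + 495} = \frac{619}{2702}$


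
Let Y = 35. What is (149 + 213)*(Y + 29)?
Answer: 23168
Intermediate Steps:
(149 + 213)*(Y + 29) = (149 + 213)*(35 + 29) = 362*64 = 23168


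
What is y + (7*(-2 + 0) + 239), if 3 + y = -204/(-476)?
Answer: 1557/7 ≈ 222.43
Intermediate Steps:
y = -18/7 (y = -3 - 204/(-476) = -3 - 204*(-1/476) = -3 + 3/7 = -18/7 ≈ -2.5714)
y + (7*(-2 + 0) + 239) = -18/7 + (7*(-2 + 0) + 239) = -18/7 + (7*(-2) + 239) = -18/7 + (-14 + 239) = -18/7 + 225 = 1557/7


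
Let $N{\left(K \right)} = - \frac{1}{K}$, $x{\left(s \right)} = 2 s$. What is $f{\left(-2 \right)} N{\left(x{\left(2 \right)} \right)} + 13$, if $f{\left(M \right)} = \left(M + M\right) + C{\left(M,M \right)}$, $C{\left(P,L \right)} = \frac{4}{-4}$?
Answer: $\frac{57}{4} \approx 14.25$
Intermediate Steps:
$C{\left(P,L \right)} = -1$ ($C{\left(P,L \right)} = 4 \left(- \frac{1}{4}\right) = -1$)
$f{\left(M \right)} = -1 + 2 M$ ($f{\left(M \right)} = \left(M + M\right) - 1 = 2 M - 1 = -1 + 2 M$)
$f{\left(-2 \right)} N{\left(x{\left(2 \right)} \right)} + 13 = \left(-1 + 2 \left(-2\right)\right) \left(- \frac{1}{2 \cdot 2}\right) + 13 = \left(-1 - 4\right) \left(- \frac{1}{4}\right) + 13 = - 5 \left(\left(-1\right) \frac{1}{4}\right) + 13 = \left(-5\right) \left(- \frac{1}{4}\right) + 13 = \frac{5}{4} + 13 = \frac{57}{4}$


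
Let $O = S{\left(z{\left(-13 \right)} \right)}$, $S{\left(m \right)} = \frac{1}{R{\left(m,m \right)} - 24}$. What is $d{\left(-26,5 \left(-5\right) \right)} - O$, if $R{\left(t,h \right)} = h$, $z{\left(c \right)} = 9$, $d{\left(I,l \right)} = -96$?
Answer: $- \frac{1439}{15} \approx -95.933$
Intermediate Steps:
$S{\left(m \right)} = \frac{1}{-24 + m}$ ($S{\left(m \right)} = \frac{1}{m - 24} = \frac{1}{-24 + m}$)
$O = - \frac{1}{15}$ ($O = \frac{1}{-24 + 9} = \frac{1}{-15} = - \frac{1}{15} \approx -0.066667$)
$d{\left(-26,5 \left(-5\right) \right)} - O = -96 - - \frac{1}{15} = -96 + \frac{1}{15} = - \frac{1439}{15}$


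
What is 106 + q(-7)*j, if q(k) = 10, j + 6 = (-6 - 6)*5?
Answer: -554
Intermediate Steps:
j = -66 (j = -6 + (-6 - 6)*5 = -6 - 12*5 = -6 - 60 = -66)
106 + q(-7)*j = 106 + 10*(-66) = 106 - 660 = -554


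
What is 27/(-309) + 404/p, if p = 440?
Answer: 9413/11330 ≈ 0.83080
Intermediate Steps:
27/(-309) + 404/p = 27/(-309) + 404/440 = 27*(-1/309) + 404*(1/440) = -9/103 + 101/110 = 9413/11330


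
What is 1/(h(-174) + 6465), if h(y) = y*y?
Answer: 1/36741 ≈ 2.7218e-5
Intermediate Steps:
h(y) = y²
1/(h(-174) + 6465) = 1/((-174)² + 6465) = 1/(30276 + 6465) = 1/36741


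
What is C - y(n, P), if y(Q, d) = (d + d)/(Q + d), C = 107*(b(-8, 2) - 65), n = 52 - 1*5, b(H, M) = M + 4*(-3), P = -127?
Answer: -321127/40 ≈ -8028.2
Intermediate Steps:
b(H, M) = -12 + M (b(H, M) = M - 12 = -12 + M)
n = 47 (n = 52 - 5 = 47)
C = -8025 (C = 107*((-12 + 2) - 65) = 107*(-10 - 65) = 107*(-75) = -8025)
y(Q, d) = 2*d/(Q + d) (y(Q, d) = (2*d)/(Q + d) = 2*d/(Q + d))
C - y(n, P) = -8025 - 2*(-127)/(47 - 127) = -8025 - 2*(-127)/(-80) = -8025 - 2*(-127)*(-1)/80 = -8025 - 1*127/40 = -8025 - 127/40 = -321127/40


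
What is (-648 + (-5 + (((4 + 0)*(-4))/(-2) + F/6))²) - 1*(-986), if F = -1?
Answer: 12457/36 ≈ 346.03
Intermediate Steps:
(-648 + (-5 + (((4 + 0)*(-4))/(-2) + F/6))²) - 1*(-986) = (-648 + (-5 + (((4 + 0)*(-4))/(-2) - 1/6))²) - 1*(-986) = (-648 + (-5 + ((4*(-4))*(-½) - 1*⅙))²) + 986 = (-648 + (-5 + (-16*(-½) - ⅙))²) + 986 = (-648 + (-5 + (8 - ⅙))²) + 986 = (-648 + (-5 + 47/6)²) + 986 = (-648 + (17/6)²) + 986 = (-648 + 289/36) + 986 = -23039/36 + 986 = 12457/36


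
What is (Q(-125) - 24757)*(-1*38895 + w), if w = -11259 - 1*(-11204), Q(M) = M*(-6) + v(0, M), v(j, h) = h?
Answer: 939941400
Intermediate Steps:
Q(M) = -5*M (Q(M) = M*(-6) + M = -6*M + M = -5*M)
w = -55 (w = -11259 + 11204 = -55)
(Q(-125) - 24757)*(-1*38895 + w) = (-5*(-125) - 24757)*(-1*38895 - 55) = (625 - 24757)*(-38895 - 55) = -24132*(-38950) = 939941400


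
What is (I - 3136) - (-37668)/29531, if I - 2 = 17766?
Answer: 432135260/29531 ≈ 14633.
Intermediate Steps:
I = 17768 (I = 2 + 17766 = 17768)
(I - 3136) - (-37668)/29531 = (17768 - 3136) - (-37668)/29531 = 14632 - (-37668)/29531 = 14632 - 1*(-37668/29531) = 14632 + 37668/29531 = 432135260/29531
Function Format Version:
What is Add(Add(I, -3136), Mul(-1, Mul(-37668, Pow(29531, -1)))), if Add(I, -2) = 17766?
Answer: Rational(432135260, 29531) ≈ 14633.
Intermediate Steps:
I = 17768 (I = Add(2, 17766) = 17768)
Add(Add(I, -3136), Mul(-1, Mul(-37668, Pow(29531, -1)))) = Add(Add(17768, -3136), Mul(-1, Mul(-37668, Pow(29531, -1)))) = Add(14632, Mul(-1, Mul(-37668, Rational(1, 29531)))) = Add(14632, Mul(-1, Rational(-37668, 29531))) = Add(14632, Rational(37668, 29531)) = Rational(432135260, 29531)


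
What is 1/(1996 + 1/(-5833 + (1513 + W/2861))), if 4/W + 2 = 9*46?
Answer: 1273030559/2540968701081 ≈ 0.00050100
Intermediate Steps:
W = 1/103 (W = 4/(-2 + 9*46) = 4/(-2 + 414) = 4/412 = 4*(1/412) = 1/103 ≈ 0.0097087)
1/(1996 + 1/(-5833 + (1513 + W/2861))) = 1/(1996 + 1/(-5833 + (1513 + (1/103)/2861))) = 1/(1996 + 1/(-5833 + (1513 + (1/103)*(1/2861)))) = 1/(1996 + 1/(-5833 + (1513 + 1/294683))) = 1/(1996 + 1/(-5833 + 445855380/294683)) = 1/(1996 + 1/(-1273030559/294683)) = 1/(1996 - 294683/1273030559) = 1/(2540968701081/1273030559) = 1273030559/2540968701081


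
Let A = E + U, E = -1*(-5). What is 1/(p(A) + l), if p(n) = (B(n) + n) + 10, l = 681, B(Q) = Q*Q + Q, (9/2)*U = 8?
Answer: 81/60790 ≈ 0.0013325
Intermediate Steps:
U = 16/9 (U = (2/9)*8 = 16/9 ≈ 1.7778)
B(Q) = Q + Q² (B(Q) = Q² + Q = Q + Q²)
E = 5
A = 61/9 (A = 5 + 16/9 = 61/9 ≈ 6.7778)
p(n) = 10 + n + n*(1 + n) (p(n) = (n*(1 + n) + n) + 10 = (n + n*(1 + n)) + 10 = 10 + n + n*(1 + n))
1/(p(A) + l) = 1/((10 + 61/9 + 61*(1 + 61/9)/9) + 681) = 1/((10 + 61/9 + (61/9)*(70/9)) + 681) = 1/((10 + 61/9 + 4270/81) + 681) = 1/(5629/81 + 681) = 1/(60790/81) = 81/60790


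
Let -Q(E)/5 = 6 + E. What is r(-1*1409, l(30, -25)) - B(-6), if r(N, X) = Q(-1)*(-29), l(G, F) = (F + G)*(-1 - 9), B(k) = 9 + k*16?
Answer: 812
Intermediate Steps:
B(k) = 9 + 16*k
Q(E) = -30 - 5*E (Q(E) = -5*(6 + E) = -30 - 5*E)
l(G, F) = -10*F - 10*G (l(G, F) = (F + G)*(-10) = -10*F - 10*G)
r(N, X) = 725 (r(N, X) = (-30 - 5*(-1))*(-29) = (-30 + 5)*(-29) = -25*(-29) = 725)
r(-1*1409, l(30, -25)) - B(-6) = 725 - (9 + 16*(-6)) = 725 - (9 - 96) = 725 - 1*(-87) = 725 + 87 = 812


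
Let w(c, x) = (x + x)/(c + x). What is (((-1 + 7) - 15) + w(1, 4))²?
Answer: 1369/25 ≈ 54.760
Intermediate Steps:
w(c, x) = 2*x/(c + x) (w(c, x) = (2*x)/(c + x) = 2*x/(c + x))
(((-1 + 7) - 15) + w(1, 4))² = (((-1 + 7) - 15) + 2*4/(1 + 4))² = ((6 - 15) + 2*4/5)² = (-9 + 2*4*(⅕))² = (-9 + 8/5)² = (-37/5)² = 1369/25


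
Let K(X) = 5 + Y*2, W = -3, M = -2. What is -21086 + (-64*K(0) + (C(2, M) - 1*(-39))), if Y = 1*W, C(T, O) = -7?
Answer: -20990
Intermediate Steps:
Y = -3 (Y = 1*(-3) = -3)
K(X) = -1 (K(X) = 5 - 3*2 = 5 - 6 = -1)
-21086 + (-64*K(0) + (C(2, M) - 1*(-39))) = -21086 + (-64*(-1) + (-7 - 1*(-39))) = -21086 + (64 + (-7 + 39)) = -21086 + (64 + 32) = -21086 + 96 = -20990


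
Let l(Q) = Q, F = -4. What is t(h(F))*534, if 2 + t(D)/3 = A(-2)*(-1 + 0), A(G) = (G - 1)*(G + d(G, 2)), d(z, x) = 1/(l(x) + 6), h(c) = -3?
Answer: -48861/4 ≈ -12215.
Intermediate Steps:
d(z, x) = 1/(6 + x) (d(z, x) = 1/(x + 6) = 1/(6 + x))
A(G) = (-1 + G)*(⅛ + G) (A(G) = (G - 1)*(G + 1/(6 + 2)) = (-1 + G)*(G + 1/8) = (-1 + G)*(G + ⅛) = (-1 + G)*(⅛ + G))
t(D) = -183/8 (t(D) = -6 + 3*((-⅛ + (-2)² - 7/8*(-2))*(-1 + 0)) = -6 + 3*((-⅛ + 4 + 7/4)*(-1)) = -6 + 3*((45/8)*(-1)) = -6 + 3*(-45/8) = -6 - 135/8 = -183/8)
t(h(F))*534 = -183/8*534 = -48861/4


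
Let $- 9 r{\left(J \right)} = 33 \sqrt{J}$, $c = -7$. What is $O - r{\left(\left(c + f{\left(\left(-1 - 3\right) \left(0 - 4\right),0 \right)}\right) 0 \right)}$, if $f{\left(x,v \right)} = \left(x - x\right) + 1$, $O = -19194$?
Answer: $-19194$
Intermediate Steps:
$f{\left(x,v \right)} = 1$ ($f{\left(x,v \right)} = 0 + 1 = 1$)
$r{\left(J \right)} = - \frac{11 \sqrt{J}}{3}$ ($r{\left(J \right)} = - \frac{33 \sqrt{J}}{9} = - \frac{11 \sqrt{J}}{3}$)
$O - r{\left(\left(c + f{\left(\left(-1 - 3\right) \left(0 - 4\right),0 \right)}\right) 0 \right)} = -19194 - - \frac{11 \sqrt{\left(-7 + 1\right) 0}}{3} = -19194 - - \frac{11 \sqrt{\left(-6\right) 0}}{3} = -19194 - - \frac{11 \sqrt{0}}{3} = -19194 - \left(- \frac{11}{3}\right) 0 = -19194 - 0 = -19194 + 0 = -19194$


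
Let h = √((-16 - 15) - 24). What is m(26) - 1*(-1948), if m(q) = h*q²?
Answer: 1948 + 676*I*√55 ≈ 1948.0 + 5013.4*I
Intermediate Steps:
h = I*√55 (h = √(-31 - 24) = √(-55) = I*√55 ≈ 7.4162*I)
m(q) = I*√55*q² (m(q) = (I*√55)*q² = I*√55*q²)
m(26) - 1*(-1948) = I*√55*26² - 1*(-1948) = I*√55*676 + 1948 = 676*I*√55 + 1948 = 1948 + 676*I*√55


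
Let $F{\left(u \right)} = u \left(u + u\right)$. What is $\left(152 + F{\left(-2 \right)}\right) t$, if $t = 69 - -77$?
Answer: $23360$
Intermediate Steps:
$t = 146$ ($t = 69 + 77 = 146$)
$F{\left(u \right)} = 2 u^{2}$ ($F{\left(u \right)} = u 2 u = 2 u^{2}$)
$\left(152 + F{\left(-2 \right)}\right) t = \left(152 + 2 \left(-2\right)^{2}\right) 146 = \left(152 + 2 \cdot 4\right) 146 = \left(152 + 8\right) 146 = 160 \cdot 146 = 23360$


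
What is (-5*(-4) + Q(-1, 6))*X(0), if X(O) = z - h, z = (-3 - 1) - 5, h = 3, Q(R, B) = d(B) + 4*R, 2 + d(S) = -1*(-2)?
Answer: -192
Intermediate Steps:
d(S) = 0 (d(S) = -2 - 1*(-2) = -2 + 2 = 0)
Q(R, B) = 4*R (Q(R, B) = 0 + 4*R = 4*R)
z = -9 (z = -4 - 5 = -9)
X(O) = -12 (X(O) = -9 - 1*3 = -9 - 3 = -12)
(-5*(-4) + Q(-1, 6))*X(0) = (-5*(-4) + 4*(-1))*(-12) = (20 - 4)*(-12) = 16*(-12) = -192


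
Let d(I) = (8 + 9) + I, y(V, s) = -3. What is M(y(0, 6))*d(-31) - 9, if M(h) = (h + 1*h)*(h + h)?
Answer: -513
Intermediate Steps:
d(I) = 17 + I
M(h) = 4*h² (M(h) = (h + h)*(2*h) = (2*h)*(2*h) = 4*h²)
M(y(0, 6))*d(-31) - 9 = (4*(-3)²)*(17 - 31) - 9 = (4*9)*(-14) - 9 = 36*(-14) - 9 = -504 - 9 = -513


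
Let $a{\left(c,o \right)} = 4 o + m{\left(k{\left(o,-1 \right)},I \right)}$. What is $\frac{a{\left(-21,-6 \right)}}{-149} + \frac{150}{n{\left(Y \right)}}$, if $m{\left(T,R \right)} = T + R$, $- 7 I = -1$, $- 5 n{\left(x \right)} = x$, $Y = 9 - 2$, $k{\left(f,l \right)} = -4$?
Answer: $- \frac{111555}{1043} \approx -106.96$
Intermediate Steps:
$Y = 7$ ($Y = 9 - 2 = 7$)
$n{\left(x \right)} = - \frac{x}{5}$
$I = \frac{1}{7}$ ($I = \left(- \frac{1}{7}\right) \left(-1\right) = \frac{1}{7} \approx 0.14286$)
$m{\left(T,R \right)} = R + T$
$a{\left(c,o \right)} = - \frac{27}{7} + 4 o$ ($a{\left(c,o \right)} = 4 o + \left(\frac{1}{7} - 4\right) = 4 o - \frac{27}{7} = - \frac{27}{7} + 4 o$)
$\frac{a{\left(-21,-6 \right)}}{-149} + \frac{150}{n{\left(Y \right)}} = \frac{- \frac{27}{7} + 4 \left(-6\right)}{-149} + \frac{150}{\left(- \frac{1}{5}\right) 7} = \left(- \frac{27}{7} - 24\right) \left(- \frac{1}{149}\right) + \frac{150}{- \frac{7}{5}} = \left(- \frac{195}{7}\right) \left(- \frac{1}{149}\right) + 150 \left(- \frac{5}{7}\right) = \frac{195}{1043} - \frac{750}{7} = - \frac{111555}{1043}$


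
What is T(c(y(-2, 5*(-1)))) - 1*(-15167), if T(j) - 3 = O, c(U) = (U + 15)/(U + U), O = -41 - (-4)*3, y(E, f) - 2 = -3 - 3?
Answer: 15141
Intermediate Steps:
y(E, f) = -4 (y(E, f) = 2 + (-3 - 3) = 2 - 6 = -4)
O = -29 (O = -41 - 1*(-12) = -41 + 12 = -29)
c(U) = (15 + U)/(2*U) (c(U) = (15 + U)/((2*U)) = (15 + U)*(1/(2*U)) = (15 + U)/(2*U))
T(j) = -26 (T(j) = 3 - 29 = -26)
T(c(y(-2, 5*(-1)))) - 1*(-15167) = -26 - 1*(-15167) = -26 + 15167 = 15141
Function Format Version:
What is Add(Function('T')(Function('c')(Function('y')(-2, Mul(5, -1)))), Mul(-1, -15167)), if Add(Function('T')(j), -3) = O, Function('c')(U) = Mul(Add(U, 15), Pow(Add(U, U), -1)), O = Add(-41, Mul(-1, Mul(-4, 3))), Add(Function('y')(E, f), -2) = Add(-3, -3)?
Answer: 15141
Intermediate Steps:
Function('y')(E, f) = -4 (Function('y')(E, f) = Add(2, Add(-3, -3)) = Add(2, -6) = -4)
O = -29 (O = Add(-41, Mul(-1, -12)) = Add(-41, 12) = -29)
Function('c')(U) = Mul(Rational(1, 2), Pow(U, -1), Add(15, U)) (Function('c')(U) = Mul(Add(15, U), Pow(Mul(2, U), -1)) = Mul(Add(15, U), Mul(Rational(1, 2), Pow(U, -1))) = Mul(Rational(1, 2), Pow(U, -1), Add(15, U)))
Function('T')(j) = -26 (Function('T')(j) = Add(3, -29) = -26)
Add(Function('T')(Function('c')(Function('y')(-2, Mul(5, -1)))), Mul(-1, -15167)) = Add(-26, Mul(-1, -15167)) = Add(-26, 15167) = 15141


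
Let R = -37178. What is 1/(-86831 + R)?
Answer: -1/124009 ≈ -8.0639e-6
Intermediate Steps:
1/(-86831 + R) = 1/(-86831 - 37178) = 1/(-124009) = -1/124009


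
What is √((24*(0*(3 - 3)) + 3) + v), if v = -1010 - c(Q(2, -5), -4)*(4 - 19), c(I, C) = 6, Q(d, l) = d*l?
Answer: I*√917 ≈ 30.282*I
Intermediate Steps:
v = -920 (v = -1010 - 6*(4 - 19) = -1010 - 6*(-15) = -1010 - 1*(-90) = -1010 + 90 = -920)
√((24*(0*(3 - 3)) + 3) + v) = √((24*(0*(3 - 3)) + 3) - 920) = √((24*(0*0) + 3) - 920) = √((24*0 + 3) - 920) = √((0 + 3) - 920) = √(3 - 920) = √(-917) = I*√917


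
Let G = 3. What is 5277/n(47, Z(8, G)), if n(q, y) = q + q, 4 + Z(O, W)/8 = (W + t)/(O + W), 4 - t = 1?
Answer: 5277/94 ≈ 56.138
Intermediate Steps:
t = 3 (t = 4 - 1*1 = 4 - 1 = 3)
Z(O, W) = -32 + 8*(3 + W)/(O + W) (Z(O, W) = -32 + 8*((W + 3)/(O + W)) = -32 + 8*((3 + W)/(O + W)) = -32 + 8*(3 + W)/(O + W))
n(q, y) = 2*q
5277/n(47, Z(8, G)) = 5277/((2*47)) = 5277/94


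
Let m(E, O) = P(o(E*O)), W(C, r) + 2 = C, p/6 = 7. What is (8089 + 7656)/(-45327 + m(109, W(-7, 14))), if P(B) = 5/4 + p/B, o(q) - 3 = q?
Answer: -10265740/29552417 ≈ -0.34737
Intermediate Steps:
p = 42 (p = 6*7 = 42)
o(q) = 3 + q
P(B) = 5/4 + 42/B
W(C, r) = -2 + C
m(E, O) = 5/4 + 42/(3 + E*O)
(8089 + 7656)/(-45327 + m(109, W(-7, 14))) = (8089 + 7656)/(-45327 + (183 + 5*109*(-2 - 7))/(4*(3 + 109*(-2 - 7)))) = 15745/(-45327 + (183 + 5*109*(-9))/(4*(3 + 109*(-9)))) = 15745/(-45327 + (183 - 4905)/(4*(3 - 981))) = 15745/(-45327 + (¼)*(-4722)/(-978)) = 15745/(-45327 + (¼)*(-1/978)*(-4722)) = 15745/(-45327 + 787/652) = 15745/(-29552417/652) = 15745*(-652/29552417) = -10265740/29552417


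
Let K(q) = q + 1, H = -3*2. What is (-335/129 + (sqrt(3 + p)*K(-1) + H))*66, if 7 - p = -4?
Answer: -24398/43 ≈ -567.40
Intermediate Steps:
p = 11 (p = 7 - 1*(-4) = 7 + 4 = 11)
H = -6
K(q) = 1 + q
(-335/129 + (sqrt(3 + p)*K(-1) + H))*66 = (-335/129 + (sqrt(3 + 11)*(1 - 1) - 6))*66 = (-335*1/129 + (sqrt(14)*0 - 6))*66 = (-335/129 + (0 - 6))*66 = (-335/129 - 6)*66 = -1109/129*66 = -24398/43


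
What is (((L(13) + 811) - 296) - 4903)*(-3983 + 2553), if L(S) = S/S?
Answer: 6273410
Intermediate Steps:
L(S) = 1
(((L(13) + 811) - 296) - 4903)*(-3983 + 2553) = (((1 + 811) - 296) - 4903)*(-3983 + 2553) = ((812 - 296) - 4903)*(-1430) = (516 - 4903)*(-1430) = -4387*(-1430) = 6273410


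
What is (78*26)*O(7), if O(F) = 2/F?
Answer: 4056/7 ≈ 579.43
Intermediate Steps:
(78*26)*O(7) = (78*26)*(2/7) = 2028*(2*(1/7)) = 2028*(2/7) = 4056/7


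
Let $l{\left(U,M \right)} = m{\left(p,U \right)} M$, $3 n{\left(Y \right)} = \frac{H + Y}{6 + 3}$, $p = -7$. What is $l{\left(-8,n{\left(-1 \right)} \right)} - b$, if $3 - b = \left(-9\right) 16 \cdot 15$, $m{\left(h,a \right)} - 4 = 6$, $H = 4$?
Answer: $- \frac{19457}{9} \approx -2161.9$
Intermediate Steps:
$m{\left(h,a \right)} = 10$ ($m{\left(h,a \right)} = 4 + 6 = 10$)
$n{\left(Y \right)} = \frac{4}{27} + \frac{Y}{27}$ ($n{\left(Y \right)} = \frac{\left(4 + Y\right) \frac{1}{6 + 3}}{3} = \frac{\left(4 + Y\right) \frac{1}{9}}{3} = \frac{\frac{4}{9} + \frac{Y}{9}}{3} = \frac{4}{27} + \frac{Y}{27}$)
$l{\left(U,M \right)} = 10 M$
$b = 2163$ ($b = 3 - \left(-9\right) 16 \cdot 15 = 3 - \left(-144\right) 15 = 3 - -2160 = 3 + 2160 = 2163$)
$l{\left(-8,n{\left(-1 \right)} \right)} - b = 10 \left(\frac{4}{27} + \frac{1}{27} \left(-1\right)\right) - 2163 = 10 \left(\frac{4}{27} - \frac{1}{27}\right) - 2163 = 10 \cdot \frac{1}{9} - 2163 = \frac{10}{9} - 2163 = - \frac{19457}{9}$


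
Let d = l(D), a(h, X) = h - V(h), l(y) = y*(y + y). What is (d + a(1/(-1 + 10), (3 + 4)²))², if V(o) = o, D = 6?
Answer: 5184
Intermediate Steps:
l(y) = 2*y² (l(y) = y*(2*y) = 2*y²)
a(h, X) = 0 (a(h, X) = h - h = 0)
d = 72 (d = 2*6² = 2*36 = 72)
(d + a(1/(-1 + 10), (3 + 4)²))² = (72 + 0)² = 72² = 5184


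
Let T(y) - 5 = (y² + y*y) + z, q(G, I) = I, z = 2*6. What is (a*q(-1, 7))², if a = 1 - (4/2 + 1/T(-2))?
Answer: 33124/625 ≈ 52.998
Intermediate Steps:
z = 12
T(y) = 17 + 2*y² (T(y) = 5 + ((y² + y*y) + 12) = 5 + ((y² + y²) + 12) = 5 + (2*y² + 12) = 5 + (12 + 2*y²) = 17 + 2*y²)
a = -26/25 (a = 1 - (4/2 + 1/(17 + 2*(-2)²)) = 1 - (4*(½) + 1/(17 + 2*4)) = 1 - (2 + 1/(17 + 8)) = 1 - (2 + 1/25) = 1 - 1*51/25 = 1 - 51/25 = -26/25 ≈ -1.0400)
(a*q(-1, 7))² = (-26/25*7)² = (-182/25)² = 33124/625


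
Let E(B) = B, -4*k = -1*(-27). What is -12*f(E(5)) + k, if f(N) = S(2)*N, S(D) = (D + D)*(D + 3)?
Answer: -4827/4 ≈ -1206.8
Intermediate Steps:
k = -27/4 (k = -(-1)*(-27)/4 = -1/4*27 = -27/4 ≈ -6.7500)
S(D) = 2*D*(3 + D) (S(D) = (2*D)*(3 + D) = 2*D*(3 + D))
f(N) = 20*N (f(N) = (2*2*(3 + 2))*N = (2*2*5)*N = 20*N)
-12*f(E(5)) + k = -240*5 - 27/4 = -12*100 - 27/4 = -1200 - 27/4 = -4827/4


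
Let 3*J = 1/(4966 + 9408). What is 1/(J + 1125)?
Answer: 43122/48512251 ≈ 0.00088889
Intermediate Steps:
J = 1/43122 (J = 1/(3*(4966 + 9408)) = (⅓)/14374 = (⅓)*(1/14374) = 1/43122 ≈ 2.3190e-5)
1/(J + 1125) = 1/(1/43122 + 1125) = 1/(48512251/43122) = 43122/48512251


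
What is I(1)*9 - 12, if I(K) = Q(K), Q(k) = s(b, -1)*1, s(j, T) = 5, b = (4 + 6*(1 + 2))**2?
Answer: 33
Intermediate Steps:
b = 484 (b = (4 + 6*3)**2 = (4 + 18)**2 = 22**2 = 484)
Q(k) = 5 (Q(k) = 5*1 = 5)
I(K) = 5
I(1)*9 - 12 = 5*9 - 12 = 45 - 12 = 33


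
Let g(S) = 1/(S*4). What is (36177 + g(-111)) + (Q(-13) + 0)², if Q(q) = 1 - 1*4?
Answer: 16066583/444 ≈ 36186.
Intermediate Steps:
Q(q) = -3 (Q(q) = 1 - 4 = -3)
g(S) = 1/(4*S)
(36177 + g(-111)) + (Q(-13) + 0)² = (36177 + (¼)/(-111)) + (-3 + 0)² = (36177 + (¼)*(-1/111)) + (-3)² = (36177 - 1/444) + 9 = 16062587/444 + 9 = 16066583/444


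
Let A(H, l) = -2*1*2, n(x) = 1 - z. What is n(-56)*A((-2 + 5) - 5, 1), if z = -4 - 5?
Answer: -40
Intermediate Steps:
z = -9
n(x) = 10 (n(x) = 1 - 1*(-9) = 1 + 9 = 10)
A(H, l) = -4 (A(H, l) = -2*2 = -4)
n(-56)*A((-2 + 5) - 5, 1) = 10*(-4) = -40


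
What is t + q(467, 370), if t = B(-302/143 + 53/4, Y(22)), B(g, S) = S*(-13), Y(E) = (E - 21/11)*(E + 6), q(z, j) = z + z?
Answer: -70170/11 ≈ -6379.1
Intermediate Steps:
q(z, j) = 2*z
Y(E) = (6 + E)*(-21/11 + E) (Y(E) = (E - 21*1/11)*(6 + E) = (E - 21/11)*(6 + E) = (-21/11 + E)*(6 + E) = (6 + E)*(-21/11 + E))
B(g, S) = -13*S
t = -80444/11 (t = -13*(-126/11 + 22² + (45/11)*22) = -13*(-126/11 + 484 + 90) = -13*6188/11 = -80444/11 ≈ -7313.1)
t + q(467, 370) = -80444/11 + 2*467 = -80444/11 + 934 = -70170/11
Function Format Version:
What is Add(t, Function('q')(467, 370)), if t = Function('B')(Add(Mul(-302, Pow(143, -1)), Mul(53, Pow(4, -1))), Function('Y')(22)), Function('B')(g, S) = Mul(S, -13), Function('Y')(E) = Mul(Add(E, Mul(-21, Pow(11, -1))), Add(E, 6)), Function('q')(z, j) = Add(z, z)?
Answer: Rational(-70170, 11) ≈ -6379.1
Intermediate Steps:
Function('q')(z, j) = Mul(2, z)
Function('Y')(E) = Mul(Add(6, E), Add(Rational(-21, 11), E)) (Function('Y')(E) = Mul(Add(E, Mul(-21, Rational(1, 11))), Add(6, E)) = Mul(Add(E, Rational(-21, 11)), Add(6, E)) = Mul(Add(Rational(-21, 11), E), Add(6, E)) = Mul(Add(6, E), Add(Rational(-21, 11), E)))
Function('B')(g, S) = Mul(-13, S)
t = Rational(-80444, 11) (t = Mul(-13, Add(Rational(-126, 11), Pow(22, 2), Mul(Rational(45, 11), 22))) = Mul(-13, Add(Rational(-126, 11), 484, 90)) = Mul(-13, Rational(6188, 11)) = Rational(-80444, 11) ≈ -7313.1)
Add(t, Function('q')(467, 370)) = Add(Rational(-80444, 11), Mul(2, 467)) = Add(Rational(-80444, 11), 934) = Rational(-70170, 11)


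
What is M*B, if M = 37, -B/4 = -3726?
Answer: 551448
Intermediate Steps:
B = 14904 (B = -4*(-3726) = 14904)
M*B = 37*14904 = 551448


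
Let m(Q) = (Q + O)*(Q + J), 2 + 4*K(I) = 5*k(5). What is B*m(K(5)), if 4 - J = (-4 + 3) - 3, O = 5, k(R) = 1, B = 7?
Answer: 5635/16 ≈ 352.19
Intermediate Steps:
J = 8 (J = 4 - ((-4 + 3) - 3) = 4 - (-1 - 3) = 4 - 1*(-4) = 4 + 4 = 8)
K(I) = 3/4 (K(I) = -1/2 + (5*1)/4 = -1/2 + (1/4)*5 = -1/2 + 5/4 = 3/4)
m(Q) = (5 + Q)*(8 + Q) (m(Q) = (Q + 5)*(Q + 8) = (5 + Q)*(8 + Q))
B*m(K(5)) = 7*(40 + (3/4)**2 + 13*(3/4)) = 7*(40 + 9/16 + 39/4) = 7*(805/16) = 5635/16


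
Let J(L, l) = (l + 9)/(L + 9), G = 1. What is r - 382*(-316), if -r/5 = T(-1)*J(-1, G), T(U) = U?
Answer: 482873/4 ≈ 1.2072e+5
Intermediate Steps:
J(L, l) = (9 + l)/(9 + L)
r = 25/4 (r = -(-5)*(9 + 1)/(9 - 1) = -(-5)*10/8 = -(-5)*(⅛)*10 = -(-5)*5/4 = -5*(-5/4) = 25/4 ≈ 6.2500)
r - 382*(-316) = 25/4 - 382*(-316) = 25/4 + 120712 = 482873/4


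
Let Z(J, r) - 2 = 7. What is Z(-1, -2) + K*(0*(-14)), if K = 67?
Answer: 9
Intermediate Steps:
Z(J, r) = 9 (Z(J, r) = 2 + 7 = 9)
Z(-1, -2) + K*(0*(-14)) = 9 + 67*(0*(-14)) = 9 + 67*0 = 9 + 0 = 9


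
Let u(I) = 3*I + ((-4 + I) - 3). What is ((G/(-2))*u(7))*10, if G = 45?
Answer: -4725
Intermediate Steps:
u(I) = -7 + 4*I (u(I) = 3*I + (-7 + I) = -7 + 4*I)
((G/(-2))*u(7))*10 = ((45/(-2))*(-7 + 4*7))*10 = ((45*(-½))*(-7 + 28))*10 = -45/2*21*10 = -945/2*10 = -4725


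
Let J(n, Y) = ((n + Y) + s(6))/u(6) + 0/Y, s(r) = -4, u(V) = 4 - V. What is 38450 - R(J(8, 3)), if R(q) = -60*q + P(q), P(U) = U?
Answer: 76487/2 ≈ 38244.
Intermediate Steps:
J(n, Y) = 2 - Y/2 - n/2 (J(n, Y) = ((n + Y) - 4)/(4 - 1*6) + 0/Y = ((Y + n) - 4)/(4 - 6) + 0 = (-4 + Y + n)/(-2) + 0 = (-4 + Y + n)*(-½) + 0 = (2 - Y/2 - n/2) + 0 = 2 - Y/2 - n/2)
R(q) = -59*q (R(q) = -60*q + q = -59*q)
38450 - R(J(8, 3)) = 38450 - (-59)*(2 - ½*3 - ½*8) = 38450 - (-59)*(2 - 3/2 - 4) = 38450 - (-59)*(-7)/2 = 38450 - 1*413/2 = 38450 - 413/2 = 76487/2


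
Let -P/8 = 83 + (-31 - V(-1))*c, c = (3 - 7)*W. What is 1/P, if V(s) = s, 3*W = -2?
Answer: -1/24 ≈ -0.041667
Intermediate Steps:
W = -2/3 (W = (1/3)*(-2) = -2/3 ≈ -0.66667)
c = 8/3 (c = (3 - 7)*(-2/3) = -4*(-2/3) = 8/3 ≈ 2.6667)
P = -24 (P = -8*(83 + (-31 - 1*(-1))*(8/3)) = -8*(83 + (-31 + 1)*(8/3)) = -8*(83 - 30*8/3) = -8*(83 - 80) = -8*3 = -24)
1/P = 1/(-24) = -1/24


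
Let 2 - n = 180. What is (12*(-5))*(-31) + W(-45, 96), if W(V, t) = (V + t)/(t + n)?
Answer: 152469/82 ≈ 1859.4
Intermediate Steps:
n = -178 (n = 2 - 1*180 = 2 - 180 = -178)
W(V, t) = (V + t)/(-178 + t) (W(V, t) = (V + t)/(t - 178) = (V + t)/(-178 + t))
(12*(-5))*(-31) + W(-45, 96) = (12*(-5))*(-31) + (-45 + 96)/(-178 + 96) = -60*(-31) + 51/(-82) = 1860 - 1/82*51 = 1860 - 51/82 = 152469/82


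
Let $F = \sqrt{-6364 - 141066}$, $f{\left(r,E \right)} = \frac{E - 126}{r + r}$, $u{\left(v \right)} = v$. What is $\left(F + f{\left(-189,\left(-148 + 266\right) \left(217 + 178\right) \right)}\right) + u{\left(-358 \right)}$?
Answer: $- \frac{90904}{189} + i \sqrt{147430} \approx -480.97 + 383.97 i$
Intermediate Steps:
$f{\left(r,E \right)} = \frac{-126 + E}{2 r}$
$F = i \sqrt{147430}$ ($F = \sqrt{-147430} = i \sqrt{147430} \approx 383.97 i$)
$\left(F + f{\left(-189,\left(-148 + 266\right) \left(217 + 178\right) \right)}\right) + u{\left(-358 \right)} = \left(i \sqrt{147430} + \frac{-126 + \left(-148 + 266\right) \left(217 + 178\right)}{2 \left(-189\right)}\right) - 358 = \left(i \sqrt{147430} + \frac{1}{2} \left(- \frac{1}{189}\right) \left(-126 + 118 \cdot 395\right)\right) - 358 = \left(i \sqrt{147430} + \frac{1}{2} \left(- \frac{1}{189}\right) \left(-126 + 46610\right)\right) - 358 = \left(i \sqrt{147430} + \frac{1}{2} \left(- \frac{1}{189}\right) 46484\right) - 358 = \left(i \sqrt{147430} - \frac{23242}{189}\right) - 358 = \left(- \frac{23242}{189} + i \sqrt{147430}\right) - 358 = - \frac{90904}{189} + i \sqrt{147430}$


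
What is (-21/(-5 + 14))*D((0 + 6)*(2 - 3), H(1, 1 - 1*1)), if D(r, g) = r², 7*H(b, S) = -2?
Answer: -84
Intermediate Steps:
H(b, S) = -2/7 (H(b, S) = (⅐)*(-2) = -2/7)
(-21/(-5 + 14))*D((0 + 6)*(2 - 3), H(1, 1 - 1*1)) = (-21/(-5 + 14))*((0 + 6)*(2 - 3))² = (-21/9)*(6*(-1))² = ((⅑)*(-21))*(-6)² = -7/3*36 = -84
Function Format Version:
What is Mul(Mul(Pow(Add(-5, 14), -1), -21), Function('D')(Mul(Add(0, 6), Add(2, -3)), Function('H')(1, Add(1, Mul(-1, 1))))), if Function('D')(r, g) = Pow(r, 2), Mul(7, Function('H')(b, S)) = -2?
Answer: -84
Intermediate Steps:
Function('H')(b, S) = Rational(-2, 7) (Function('H')(b, S) = Mul(Rational(1, 7), -2) = Rational(-2, 7))
Mul(Mul(Pow(Add(-5, 14), -1), -21), Function('D')(Mul(Add(0, 6), Add(2, -3)), Function('H')(1, Add(1, Mul(-1, 1))))) = Mul(Mul(Pow(Add(-5, 14), -1), -21), Pow(Mul(Add(0, 6), Add(2, -3)), 2)) = Mul(Mul(Pow(9, -1), -21), Pow(Mul(6, -1), 2)) = Mul(Mul(Rational(1, 9), -21), Pow(-6, 2)) = Mul(Rational(-7, 3), 36) = -84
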